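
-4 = -4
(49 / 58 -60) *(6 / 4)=-10293 / 116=-88.73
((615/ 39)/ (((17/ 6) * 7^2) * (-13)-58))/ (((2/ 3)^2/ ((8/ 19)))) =-22140/ 2760719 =-0.01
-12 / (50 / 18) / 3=-36 / 25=-1.44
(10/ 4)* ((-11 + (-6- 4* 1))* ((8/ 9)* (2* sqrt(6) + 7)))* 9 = -2940- 840* sqrt(6) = -4997.57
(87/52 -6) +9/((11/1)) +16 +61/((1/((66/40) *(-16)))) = -4570019/2860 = -1597.91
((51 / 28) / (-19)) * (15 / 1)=-765 / 532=-1.44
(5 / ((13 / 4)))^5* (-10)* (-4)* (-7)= -896000000 / 371293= -2413.19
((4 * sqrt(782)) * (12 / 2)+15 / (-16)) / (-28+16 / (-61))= -23.71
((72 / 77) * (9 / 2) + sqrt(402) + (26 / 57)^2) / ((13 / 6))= 2209456 / 1084083 + 6 * sqrt(402) / 13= 11.29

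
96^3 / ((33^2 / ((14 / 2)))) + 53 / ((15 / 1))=10328333 / 1815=5690.54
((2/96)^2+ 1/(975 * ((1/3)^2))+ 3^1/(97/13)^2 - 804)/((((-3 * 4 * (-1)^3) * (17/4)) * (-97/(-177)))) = -334181986273753/11617962220800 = -28.76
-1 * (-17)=17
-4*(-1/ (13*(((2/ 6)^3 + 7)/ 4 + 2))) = 216/ 2639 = 0.08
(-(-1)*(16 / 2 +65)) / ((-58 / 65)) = -4745 / 58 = -81.81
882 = 882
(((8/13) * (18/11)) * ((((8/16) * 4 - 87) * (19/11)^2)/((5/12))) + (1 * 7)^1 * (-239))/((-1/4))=158210620/17303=9143.54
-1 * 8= -8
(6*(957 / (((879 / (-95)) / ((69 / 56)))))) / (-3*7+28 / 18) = 11291643 / 287140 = 39.32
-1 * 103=-103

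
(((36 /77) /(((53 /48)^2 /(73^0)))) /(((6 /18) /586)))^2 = 21262175205064704 /46782661849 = 454488.36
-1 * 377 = -377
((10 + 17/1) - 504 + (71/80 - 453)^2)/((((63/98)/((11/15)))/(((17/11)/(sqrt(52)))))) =155312107559 * sqrt(13)/11232000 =49856.28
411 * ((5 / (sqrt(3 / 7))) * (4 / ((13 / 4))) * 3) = 32880 * sqrt(21) / 13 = 11590.39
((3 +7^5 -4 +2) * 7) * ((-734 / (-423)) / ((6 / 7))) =302258264 / 1269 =238186.18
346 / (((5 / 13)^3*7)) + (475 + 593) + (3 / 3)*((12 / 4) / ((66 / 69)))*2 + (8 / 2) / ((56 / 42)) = 18730532 / 9625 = 1946.03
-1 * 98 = -98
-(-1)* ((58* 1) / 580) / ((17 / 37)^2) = 0.47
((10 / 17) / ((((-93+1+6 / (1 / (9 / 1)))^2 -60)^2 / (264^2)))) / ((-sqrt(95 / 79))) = -0.02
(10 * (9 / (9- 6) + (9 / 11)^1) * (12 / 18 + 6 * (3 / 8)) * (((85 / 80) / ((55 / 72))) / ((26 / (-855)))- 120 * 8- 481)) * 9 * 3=-28127476125 / 6292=-4470355.39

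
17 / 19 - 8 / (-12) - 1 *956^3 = -49802200423 / 57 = -873722814.44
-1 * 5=-5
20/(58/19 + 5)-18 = -2374/153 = -15.52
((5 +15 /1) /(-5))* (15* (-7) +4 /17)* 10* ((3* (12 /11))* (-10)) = -25646400 /187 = -137146.52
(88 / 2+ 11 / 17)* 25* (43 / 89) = 815925 / 1513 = 539.28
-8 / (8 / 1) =-1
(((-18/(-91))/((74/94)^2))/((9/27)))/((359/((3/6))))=59643/44723861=0.00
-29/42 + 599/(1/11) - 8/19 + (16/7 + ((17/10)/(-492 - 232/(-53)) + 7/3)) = 32371568101/4910360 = 6592.50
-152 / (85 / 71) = -10792 / 85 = -126.96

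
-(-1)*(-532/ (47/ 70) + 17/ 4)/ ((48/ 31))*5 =-7654985/ 3008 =-2544.88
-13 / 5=-2.60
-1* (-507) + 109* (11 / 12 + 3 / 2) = 9245 / 12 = 770.42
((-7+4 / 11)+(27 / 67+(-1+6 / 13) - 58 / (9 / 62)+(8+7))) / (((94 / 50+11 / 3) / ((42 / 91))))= -421797125 / 12953512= -32.56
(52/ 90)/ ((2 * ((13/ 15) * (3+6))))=1/ 27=0.04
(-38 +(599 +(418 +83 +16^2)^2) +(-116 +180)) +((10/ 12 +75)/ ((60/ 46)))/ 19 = 392395109/ 684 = 573677.06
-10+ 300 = 290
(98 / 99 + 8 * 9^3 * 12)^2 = 48004306248196 / 9801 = 4897898811.16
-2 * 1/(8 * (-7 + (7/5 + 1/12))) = 15/331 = 0.05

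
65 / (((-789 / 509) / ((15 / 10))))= -33085 / 526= -62.90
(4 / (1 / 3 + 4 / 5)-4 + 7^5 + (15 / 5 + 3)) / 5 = 285813 / 85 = 3362.51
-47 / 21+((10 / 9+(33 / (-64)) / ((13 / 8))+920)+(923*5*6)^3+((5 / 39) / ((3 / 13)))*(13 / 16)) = 92736669960126223 / 4368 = 21230922609919.01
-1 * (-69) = 69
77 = 77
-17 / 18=-0.94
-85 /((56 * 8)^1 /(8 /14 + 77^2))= -1125.03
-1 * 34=-34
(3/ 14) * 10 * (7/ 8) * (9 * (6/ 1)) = 405/ 4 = 101.25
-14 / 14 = -1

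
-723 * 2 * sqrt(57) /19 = -1446 * sqrt(57) /19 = -574.58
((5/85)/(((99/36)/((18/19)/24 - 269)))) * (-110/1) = 204410/323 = 632.85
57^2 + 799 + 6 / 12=8097 / 2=4048.50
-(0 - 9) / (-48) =-3 / 16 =-0.19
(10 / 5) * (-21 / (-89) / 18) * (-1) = -7 / 267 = -0.03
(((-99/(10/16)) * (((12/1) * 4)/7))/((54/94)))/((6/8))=-264704/105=-2520.99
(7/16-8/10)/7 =-29/560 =-0.05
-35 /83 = -0.42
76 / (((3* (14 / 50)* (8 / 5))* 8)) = 2375 / 336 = 7.07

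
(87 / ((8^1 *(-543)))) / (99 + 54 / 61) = -1769 / 8822664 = -0.00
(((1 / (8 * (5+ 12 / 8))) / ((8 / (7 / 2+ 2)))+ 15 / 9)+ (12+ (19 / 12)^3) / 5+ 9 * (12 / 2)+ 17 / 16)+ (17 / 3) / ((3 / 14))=242557 / 2808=86.38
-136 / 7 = -19.43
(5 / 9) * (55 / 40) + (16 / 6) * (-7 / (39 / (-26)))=317 / 24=13.21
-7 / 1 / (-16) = 7 / 16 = 0.44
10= 10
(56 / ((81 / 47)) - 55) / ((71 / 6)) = -3646 / 1917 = -1.90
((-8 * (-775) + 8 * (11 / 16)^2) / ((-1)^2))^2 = 38486901.80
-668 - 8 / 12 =-2006 / 3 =-668.67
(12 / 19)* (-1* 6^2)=-432 / 19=-22.74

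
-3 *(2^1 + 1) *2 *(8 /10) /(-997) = 72 /4985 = 0.01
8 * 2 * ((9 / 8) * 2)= 36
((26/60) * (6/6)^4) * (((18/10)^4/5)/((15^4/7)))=2457/19531250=0.00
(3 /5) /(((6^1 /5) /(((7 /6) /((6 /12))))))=7 /6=1.17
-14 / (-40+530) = -1 / 35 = -0.03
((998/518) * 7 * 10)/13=4990/481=10.37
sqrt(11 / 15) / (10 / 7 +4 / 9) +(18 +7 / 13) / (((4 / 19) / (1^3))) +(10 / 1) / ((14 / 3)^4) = 21*sqrt(165) / 590 +21993623 / 249704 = 88.54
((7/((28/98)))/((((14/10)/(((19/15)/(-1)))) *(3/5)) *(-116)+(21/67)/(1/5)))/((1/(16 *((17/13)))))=6059480/927849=6.53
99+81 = 180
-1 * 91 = -91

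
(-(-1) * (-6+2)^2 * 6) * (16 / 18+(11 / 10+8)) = 14384 / 15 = 958.93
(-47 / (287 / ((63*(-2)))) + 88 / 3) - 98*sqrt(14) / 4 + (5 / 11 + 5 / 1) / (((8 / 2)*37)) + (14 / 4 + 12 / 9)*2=995730 / 16687 - 49*sqrt(14) / 2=-32.00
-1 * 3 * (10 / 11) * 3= -8.18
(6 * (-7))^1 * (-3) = 126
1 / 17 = 0.06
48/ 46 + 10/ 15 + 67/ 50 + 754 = 2611823/ 3450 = 757.05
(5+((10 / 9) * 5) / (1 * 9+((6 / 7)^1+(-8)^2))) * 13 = 65.98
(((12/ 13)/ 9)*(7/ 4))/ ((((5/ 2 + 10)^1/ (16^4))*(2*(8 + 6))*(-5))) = -32768/ 4875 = -6.72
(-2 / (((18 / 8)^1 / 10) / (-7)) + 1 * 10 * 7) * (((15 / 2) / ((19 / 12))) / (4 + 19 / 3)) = 35700 / 589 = 60.61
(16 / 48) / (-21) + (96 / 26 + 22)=25.68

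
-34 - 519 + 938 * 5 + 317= 4454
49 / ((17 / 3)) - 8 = 11 / 17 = 0.65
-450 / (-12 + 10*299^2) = -225 / 446999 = -0.00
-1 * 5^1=-5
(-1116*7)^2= 61027344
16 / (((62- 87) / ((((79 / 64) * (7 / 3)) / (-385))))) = 79 / 16500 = 0.00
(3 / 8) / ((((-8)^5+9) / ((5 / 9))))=-5 / 786216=-0.00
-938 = -938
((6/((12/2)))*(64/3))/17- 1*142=-7178/51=-140.75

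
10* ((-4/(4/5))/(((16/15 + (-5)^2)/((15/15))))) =-750/391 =-1.92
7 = 7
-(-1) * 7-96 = -89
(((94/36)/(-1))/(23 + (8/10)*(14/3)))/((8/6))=-0.07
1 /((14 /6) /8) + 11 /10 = 317 /70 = 4.53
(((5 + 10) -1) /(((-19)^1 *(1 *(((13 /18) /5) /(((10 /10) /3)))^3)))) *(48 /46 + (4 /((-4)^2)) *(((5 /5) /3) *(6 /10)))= -9506700 /960089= -9.90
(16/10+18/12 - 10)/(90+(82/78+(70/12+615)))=-897/92545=-0.01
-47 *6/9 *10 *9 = -2820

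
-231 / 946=-21 / 86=-0.24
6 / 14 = 3 / 7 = 0.43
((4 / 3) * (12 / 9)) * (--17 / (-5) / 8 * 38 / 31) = -1292 / 1395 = -0.93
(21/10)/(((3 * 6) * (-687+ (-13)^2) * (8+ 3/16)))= -2/72705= -0.00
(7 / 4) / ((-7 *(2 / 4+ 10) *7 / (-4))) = 2 / 147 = 0.01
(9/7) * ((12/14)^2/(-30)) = -54/1715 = -0.03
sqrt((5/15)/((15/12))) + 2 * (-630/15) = -84 + 2 * sqrt(15)/15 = -83.48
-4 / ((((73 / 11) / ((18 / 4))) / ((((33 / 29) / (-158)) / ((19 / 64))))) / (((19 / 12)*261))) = 156816 / 5767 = 27.19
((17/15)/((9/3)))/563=17/25335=0.00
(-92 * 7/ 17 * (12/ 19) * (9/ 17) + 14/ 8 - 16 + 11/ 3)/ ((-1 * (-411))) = -1531981/ 27081612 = -0.06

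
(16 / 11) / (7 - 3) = 0.36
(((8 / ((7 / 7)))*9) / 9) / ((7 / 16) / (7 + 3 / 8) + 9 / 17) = 16048 / 1181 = 13.59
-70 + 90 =20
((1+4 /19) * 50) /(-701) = -1150 /13319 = -0.09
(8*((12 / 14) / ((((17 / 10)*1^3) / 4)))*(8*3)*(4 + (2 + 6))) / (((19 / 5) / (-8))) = -22118400 / 2261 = -9782.57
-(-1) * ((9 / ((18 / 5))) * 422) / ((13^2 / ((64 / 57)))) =67520 / 9633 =7.01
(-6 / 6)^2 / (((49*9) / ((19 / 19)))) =1 / 441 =0.00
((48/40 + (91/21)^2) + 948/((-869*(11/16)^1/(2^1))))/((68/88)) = 182998/8415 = 21.75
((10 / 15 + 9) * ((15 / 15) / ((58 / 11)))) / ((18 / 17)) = 187 / 108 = 1.73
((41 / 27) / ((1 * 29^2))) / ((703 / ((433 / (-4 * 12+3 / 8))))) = -142024 / 6081911001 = -0.00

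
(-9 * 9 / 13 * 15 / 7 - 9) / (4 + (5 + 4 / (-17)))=-2.55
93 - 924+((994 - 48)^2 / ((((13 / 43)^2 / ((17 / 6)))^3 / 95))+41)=2532500329730.86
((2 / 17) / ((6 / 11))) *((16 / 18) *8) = 704 / 459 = 1.53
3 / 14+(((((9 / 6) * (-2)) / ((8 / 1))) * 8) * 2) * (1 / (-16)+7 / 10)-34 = -10531 / 280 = -37.61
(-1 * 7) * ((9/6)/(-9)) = 7/6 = 1.17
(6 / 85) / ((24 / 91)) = 91 / 340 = 0.27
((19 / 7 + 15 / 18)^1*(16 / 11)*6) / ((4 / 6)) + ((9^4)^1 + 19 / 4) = 2036555 / 308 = 6612.19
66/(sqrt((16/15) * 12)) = 33 * sqrt(5)/4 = 18.45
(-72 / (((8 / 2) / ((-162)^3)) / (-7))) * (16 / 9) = -952342272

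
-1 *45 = -45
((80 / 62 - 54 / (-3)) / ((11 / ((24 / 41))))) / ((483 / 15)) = 3120 / 97867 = 0.03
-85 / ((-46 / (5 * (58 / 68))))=725 / 92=7.88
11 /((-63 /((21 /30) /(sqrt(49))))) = -11 /630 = -0.02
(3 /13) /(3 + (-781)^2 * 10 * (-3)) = -1 /79294917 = -0.00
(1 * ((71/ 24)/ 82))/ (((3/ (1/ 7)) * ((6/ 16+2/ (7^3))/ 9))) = 0.04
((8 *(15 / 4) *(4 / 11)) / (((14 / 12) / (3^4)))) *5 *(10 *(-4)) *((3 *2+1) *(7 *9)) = -734832000 / 11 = -66802909.09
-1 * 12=-12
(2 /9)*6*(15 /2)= 10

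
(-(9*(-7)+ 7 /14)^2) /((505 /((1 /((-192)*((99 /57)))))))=59375 /2559744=0.02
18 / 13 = 1.38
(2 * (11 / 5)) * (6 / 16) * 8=66 / 5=13.20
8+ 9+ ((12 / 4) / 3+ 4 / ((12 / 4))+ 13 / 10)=619 / 30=20.63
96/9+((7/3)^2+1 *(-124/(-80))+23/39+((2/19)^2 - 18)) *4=-6536653/211185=-30.95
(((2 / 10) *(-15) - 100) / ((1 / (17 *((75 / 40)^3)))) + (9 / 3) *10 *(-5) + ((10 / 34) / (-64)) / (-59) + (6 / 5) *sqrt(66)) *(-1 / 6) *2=6004384235 / 1540608 - 2 *sqrt(66) / 5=3894.16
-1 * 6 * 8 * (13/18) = -104/3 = -34.67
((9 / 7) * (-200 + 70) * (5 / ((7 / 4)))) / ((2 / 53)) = -620100 / 49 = -12655.10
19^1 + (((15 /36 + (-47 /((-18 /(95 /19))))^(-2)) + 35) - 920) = -573618187 /662700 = -865.58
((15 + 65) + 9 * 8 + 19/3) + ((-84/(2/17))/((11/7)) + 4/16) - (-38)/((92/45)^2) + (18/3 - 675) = -133467683/139656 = -955.69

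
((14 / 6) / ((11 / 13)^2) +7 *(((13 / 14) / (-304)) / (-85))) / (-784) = -61142159 / 14707714560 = -0.00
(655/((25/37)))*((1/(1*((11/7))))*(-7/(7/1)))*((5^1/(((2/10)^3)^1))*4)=-16964500/11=-1542227.27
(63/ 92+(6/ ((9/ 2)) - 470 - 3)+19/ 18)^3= -58908822775737299/ 567663552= -103774185.55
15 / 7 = 2.14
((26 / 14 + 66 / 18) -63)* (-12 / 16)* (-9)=-387.96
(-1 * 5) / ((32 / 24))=-15 / 4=-3.75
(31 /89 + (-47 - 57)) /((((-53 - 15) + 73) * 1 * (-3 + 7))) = -1845 /356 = -5.18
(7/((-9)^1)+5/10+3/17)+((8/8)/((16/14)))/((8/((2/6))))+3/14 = 10243/68544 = 0.15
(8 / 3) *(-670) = -5360 / 3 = -1786.67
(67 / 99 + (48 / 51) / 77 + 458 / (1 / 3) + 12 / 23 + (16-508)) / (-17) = -239317429 / 4606371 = -51.95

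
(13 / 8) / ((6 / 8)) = 13 / 6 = 2.17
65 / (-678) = -65 / 678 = -0.10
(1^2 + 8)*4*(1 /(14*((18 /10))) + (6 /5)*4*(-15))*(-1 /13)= 18134 /91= 199.27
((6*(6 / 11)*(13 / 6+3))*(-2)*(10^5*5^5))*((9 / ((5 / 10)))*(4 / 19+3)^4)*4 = -115889689170000000000 / 1433531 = -80842122821201.63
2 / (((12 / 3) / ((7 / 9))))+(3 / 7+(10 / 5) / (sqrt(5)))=103 / 126+2 * sqrt(5) / 5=1.71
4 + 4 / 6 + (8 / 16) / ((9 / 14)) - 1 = 40 / 9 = 4.44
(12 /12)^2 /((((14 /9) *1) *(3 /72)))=108 /7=15.43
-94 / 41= -2.29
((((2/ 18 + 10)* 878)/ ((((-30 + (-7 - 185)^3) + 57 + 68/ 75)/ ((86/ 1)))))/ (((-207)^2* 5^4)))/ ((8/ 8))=-6871228/ 1705945652658225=-0.00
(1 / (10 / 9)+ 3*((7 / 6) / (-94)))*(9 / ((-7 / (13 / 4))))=-94887 / 26320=-3.61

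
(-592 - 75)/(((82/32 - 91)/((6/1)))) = 64032/1415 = 45.25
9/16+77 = 1241/16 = 77.56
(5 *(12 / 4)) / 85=3 / 17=0.18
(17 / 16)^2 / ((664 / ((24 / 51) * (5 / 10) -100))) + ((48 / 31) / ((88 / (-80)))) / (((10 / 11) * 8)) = -0.36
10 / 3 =3.33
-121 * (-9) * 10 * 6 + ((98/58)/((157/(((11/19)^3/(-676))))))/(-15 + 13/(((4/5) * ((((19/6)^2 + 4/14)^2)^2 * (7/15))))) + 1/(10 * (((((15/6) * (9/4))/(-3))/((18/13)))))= 4719337673475100198636639154047/72227471796467945409156900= 65339.93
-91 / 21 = -13 / 3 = -4.33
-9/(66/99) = -27/2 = -13.50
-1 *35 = -35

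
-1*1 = -1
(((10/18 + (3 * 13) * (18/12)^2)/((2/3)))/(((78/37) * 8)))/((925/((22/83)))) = 0.00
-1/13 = -0.08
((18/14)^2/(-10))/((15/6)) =-81/1225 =-0.07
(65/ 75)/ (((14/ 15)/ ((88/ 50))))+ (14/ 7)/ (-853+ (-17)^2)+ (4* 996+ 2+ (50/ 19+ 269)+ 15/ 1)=4007762063/ 937650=4274.26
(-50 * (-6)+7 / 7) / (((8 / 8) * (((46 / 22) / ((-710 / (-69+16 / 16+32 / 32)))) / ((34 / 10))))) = 7992754 / 1541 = 5186.73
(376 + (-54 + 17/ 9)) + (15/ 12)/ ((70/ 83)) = 163987/ 504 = 325.37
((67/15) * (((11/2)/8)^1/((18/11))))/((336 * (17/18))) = 8107/1370880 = 0.01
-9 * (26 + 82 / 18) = -275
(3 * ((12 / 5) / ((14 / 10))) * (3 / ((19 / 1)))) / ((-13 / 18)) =-1944 / 1729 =-1.12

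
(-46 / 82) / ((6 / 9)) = -69 / 82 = -0.84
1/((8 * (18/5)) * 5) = 1/144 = 0.01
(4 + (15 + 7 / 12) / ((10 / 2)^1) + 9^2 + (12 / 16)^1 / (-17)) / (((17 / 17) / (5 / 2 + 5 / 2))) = 44917 / 102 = 440.36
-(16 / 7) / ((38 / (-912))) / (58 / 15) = 14.19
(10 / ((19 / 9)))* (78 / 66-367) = -362160 / 209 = -1732.82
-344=-344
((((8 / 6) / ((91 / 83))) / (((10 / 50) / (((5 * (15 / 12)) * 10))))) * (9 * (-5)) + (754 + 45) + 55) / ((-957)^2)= -50984 / 2873871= -0.02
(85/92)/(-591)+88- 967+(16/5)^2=-1180907593/1359300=-868.76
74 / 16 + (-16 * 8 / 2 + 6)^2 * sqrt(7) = 37 / 8 + 3364 * sqrt(7) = 8904.93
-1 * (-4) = 4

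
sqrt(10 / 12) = sqrt(30) / 6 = 0.91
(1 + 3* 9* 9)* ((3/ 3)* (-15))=-3660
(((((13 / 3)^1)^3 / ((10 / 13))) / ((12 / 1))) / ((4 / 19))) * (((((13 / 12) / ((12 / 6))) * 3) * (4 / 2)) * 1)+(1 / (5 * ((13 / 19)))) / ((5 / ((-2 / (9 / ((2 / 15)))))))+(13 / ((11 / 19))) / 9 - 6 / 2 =25126156001 / 185328000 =135.58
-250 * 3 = -750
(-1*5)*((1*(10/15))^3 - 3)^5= 10365357965/14348907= 722.38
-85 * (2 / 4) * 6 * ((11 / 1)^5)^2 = -6614043273255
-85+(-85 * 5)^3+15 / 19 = -1458548475 / 19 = -76765709.21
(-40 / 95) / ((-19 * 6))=4 / 1083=0.00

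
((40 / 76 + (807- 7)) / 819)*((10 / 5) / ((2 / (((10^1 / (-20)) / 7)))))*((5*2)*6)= -3900 / 931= -4.19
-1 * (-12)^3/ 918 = 32/ 17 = 1.88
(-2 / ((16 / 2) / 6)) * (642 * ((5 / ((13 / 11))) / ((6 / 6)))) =-52965 / 13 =-4074.23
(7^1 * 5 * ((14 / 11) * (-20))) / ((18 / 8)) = -39200 / 99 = -395.96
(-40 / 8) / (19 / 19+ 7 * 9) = -5 / 64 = -0.08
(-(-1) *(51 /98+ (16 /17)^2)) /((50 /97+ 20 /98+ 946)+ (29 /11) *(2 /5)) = 212477045 /143206646392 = 0.00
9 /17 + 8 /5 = 2.13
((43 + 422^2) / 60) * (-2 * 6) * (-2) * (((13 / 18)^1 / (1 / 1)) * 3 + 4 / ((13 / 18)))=107054327 / 195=548996.55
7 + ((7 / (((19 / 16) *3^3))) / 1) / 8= 3605 / 513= 7.03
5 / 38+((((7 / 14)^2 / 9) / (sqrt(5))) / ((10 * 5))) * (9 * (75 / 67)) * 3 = 0.14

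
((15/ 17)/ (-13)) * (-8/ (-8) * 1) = -15/ 221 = -0.07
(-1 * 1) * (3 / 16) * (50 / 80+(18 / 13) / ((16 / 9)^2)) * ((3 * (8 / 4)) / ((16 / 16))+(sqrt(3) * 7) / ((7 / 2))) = -15921 / 13312 - 5307 * sqrt(3) / 13312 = -1.89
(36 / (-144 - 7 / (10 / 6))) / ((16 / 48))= -180 / 247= -0.73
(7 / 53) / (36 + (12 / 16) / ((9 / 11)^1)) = 84 / 23479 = 0.00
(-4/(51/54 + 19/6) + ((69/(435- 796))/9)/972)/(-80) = 37897187/3115920960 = 0.01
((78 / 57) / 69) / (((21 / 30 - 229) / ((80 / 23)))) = -20800 / 68839299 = -0.00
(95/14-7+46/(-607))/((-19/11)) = 27115/161462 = 0.17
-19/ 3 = -6.33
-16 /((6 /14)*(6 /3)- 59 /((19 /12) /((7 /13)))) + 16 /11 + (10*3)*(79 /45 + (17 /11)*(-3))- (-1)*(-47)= -23952773 /182655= -131.14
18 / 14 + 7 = 58 / 7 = 8.29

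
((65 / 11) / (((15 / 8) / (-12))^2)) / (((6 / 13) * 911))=86528 / 150315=0.58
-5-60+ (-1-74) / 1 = -140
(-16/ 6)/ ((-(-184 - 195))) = -8/ 1137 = -0.01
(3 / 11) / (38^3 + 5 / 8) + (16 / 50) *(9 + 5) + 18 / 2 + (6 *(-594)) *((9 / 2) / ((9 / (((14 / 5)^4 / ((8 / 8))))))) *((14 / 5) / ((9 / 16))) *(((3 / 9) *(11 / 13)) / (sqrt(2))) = 542434389 / 40239925- 3123681792 *sqrt(2) / 40625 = -108726.29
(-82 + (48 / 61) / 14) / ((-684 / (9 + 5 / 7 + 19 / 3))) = 5895815 / 3066714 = 1.92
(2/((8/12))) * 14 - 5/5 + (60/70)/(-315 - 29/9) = 410957/10024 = 41.00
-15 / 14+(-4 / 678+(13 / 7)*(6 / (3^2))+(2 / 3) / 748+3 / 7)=87305 / 147917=0.59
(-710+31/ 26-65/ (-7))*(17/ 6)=-2164321/ 1092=-1981.98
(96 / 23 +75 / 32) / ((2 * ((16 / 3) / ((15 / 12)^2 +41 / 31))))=1.76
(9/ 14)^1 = 9/ 14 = 0.64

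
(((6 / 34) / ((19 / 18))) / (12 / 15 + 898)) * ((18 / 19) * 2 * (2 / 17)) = 3240 / 78142421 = 0.00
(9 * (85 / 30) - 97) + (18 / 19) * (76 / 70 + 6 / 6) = -92467 / 1330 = -69.52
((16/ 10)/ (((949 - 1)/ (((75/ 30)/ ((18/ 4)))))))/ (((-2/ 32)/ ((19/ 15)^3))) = -219488/ 7198875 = -0.03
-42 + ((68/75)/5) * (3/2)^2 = -5199/125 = -41.59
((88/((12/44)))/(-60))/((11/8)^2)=-128/45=-2.84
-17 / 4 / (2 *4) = -17 / 32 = -0.53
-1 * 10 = -10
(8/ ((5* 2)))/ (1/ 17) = 68/ 5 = 13.60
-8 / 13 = -0.62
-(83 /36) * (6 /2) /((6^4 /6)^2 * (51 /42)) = -581 /4758912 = -0.00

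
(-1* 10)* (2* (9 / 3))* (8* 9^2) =-38880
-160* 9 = -1440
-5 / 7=-0.71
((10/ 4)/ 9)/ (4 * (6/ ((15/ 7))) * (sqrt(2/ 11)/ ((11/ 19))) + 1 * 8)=-166375/ 302832 + 36575 * sqrt(22)/ 302832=0.02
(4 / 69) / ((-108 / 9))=-1 / 207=-0.00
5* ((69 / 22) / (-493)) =-0.03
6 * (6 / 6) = 6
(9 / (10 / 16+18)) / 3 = 0.16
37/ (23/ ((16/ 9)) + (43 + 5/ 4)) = 0.65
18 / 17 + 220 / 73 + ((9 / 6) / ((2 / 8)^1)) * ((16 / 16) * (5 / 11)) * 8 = 353434 / 13651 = 25.89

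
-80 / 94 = -40 / 47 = -0.85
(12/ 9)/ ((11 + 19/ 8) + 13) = 32/ 633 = 0.05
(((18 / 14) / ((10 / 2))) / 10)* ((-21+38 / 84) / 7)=-2589 / 34300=-0.08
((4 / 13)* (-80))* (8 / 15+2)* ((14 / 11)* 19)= -646912 / 429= -1507.95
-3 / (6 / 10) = -5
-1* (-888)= 888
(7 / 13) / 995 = 7 / 12935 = 0.00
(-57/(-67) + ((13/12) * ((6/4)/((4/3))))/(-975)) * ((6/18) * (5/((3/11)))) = 500863/96480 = 5.19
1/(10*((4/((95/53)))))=19/424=0.04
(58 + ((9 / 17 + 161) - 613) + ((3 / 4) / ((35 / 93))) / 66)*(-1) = 20600539 / 52360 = 393.44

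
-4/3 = -1.33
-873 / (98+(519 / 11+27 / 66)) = -19206 / 3203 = -6.00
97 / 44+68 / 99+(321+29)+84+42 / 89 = 15414433 / 35244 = 437.36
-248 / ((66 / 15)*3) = -620 / 33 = -18.79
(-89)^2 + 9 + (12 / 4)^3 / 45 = 39653 / 5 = 7930.60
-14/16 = -7/8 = -0.88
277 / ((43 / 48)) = 13296 / 43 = 309.21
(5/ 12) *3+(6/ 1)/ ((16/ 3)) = 19/ 8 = 2.38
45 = 45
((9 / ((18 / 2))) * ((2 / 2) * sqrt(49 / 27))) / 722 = 7 * sqrt(3) / 6498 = 0.00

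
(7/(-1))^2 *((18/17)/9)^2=196/289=0.68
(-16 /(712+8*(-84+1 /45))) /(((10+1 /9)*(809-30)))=-405 /8010457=-0.00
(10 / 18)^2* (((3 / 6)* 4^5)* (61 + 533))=93866.67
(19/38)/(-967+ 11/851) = -851/1645812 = -0.00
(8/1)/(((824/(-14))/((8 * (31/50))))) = -1736/2575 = -0.67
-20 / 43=-0.47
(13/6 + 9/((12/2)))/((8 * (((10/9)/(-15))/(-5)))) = 495/16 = 30.94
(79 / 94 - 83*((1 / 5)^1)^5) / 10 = 239073 / 2937500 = 0.08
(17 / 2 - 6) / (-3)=-5 / 6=-0.83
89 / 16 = 5.56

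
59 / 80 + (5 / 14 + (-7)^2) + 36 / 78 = 368049 / 7280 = 50.56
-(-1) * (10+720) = 730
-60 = -60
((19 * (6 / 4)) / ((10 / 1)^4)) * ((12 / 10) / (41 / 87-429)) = -14877 / 1864100000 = -0.00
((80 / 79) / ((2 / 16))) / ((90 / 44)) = 2816 / 711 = 3.96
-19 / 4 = -4.75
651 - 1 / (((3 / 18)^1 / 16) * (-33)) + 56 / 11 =659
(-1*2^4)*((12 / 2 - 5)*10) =-160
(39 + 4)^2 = 1849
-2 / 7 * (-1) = 2 / 7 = 0.29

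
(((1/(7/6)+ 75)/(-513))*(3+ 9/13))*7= -944/247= -3.82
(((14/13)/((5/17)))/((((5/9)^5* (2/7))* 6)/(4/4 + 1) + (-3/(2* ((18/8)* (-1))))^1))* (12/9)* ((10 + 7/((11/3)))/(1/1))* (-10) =-1431912006/1753609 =-816.55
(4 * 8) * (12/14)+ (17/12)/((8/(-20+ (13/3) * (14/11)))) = 275687/11088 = 24.86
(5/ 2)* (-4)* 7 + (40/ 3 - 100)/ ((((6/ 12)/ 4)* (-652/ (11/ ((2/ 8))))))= -11350/ 489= -23.21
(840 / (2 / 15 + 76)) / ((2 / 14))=44100 / 571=77.23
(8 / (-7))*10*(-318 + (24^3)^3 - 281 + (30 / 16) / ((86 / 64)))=-9087817936314800 / 301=-30192086167158.80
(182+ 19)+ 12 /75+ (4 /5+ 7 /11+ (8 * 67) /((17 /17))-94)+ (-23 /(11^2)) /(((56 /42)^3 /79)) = 123567381 /193600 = 638.26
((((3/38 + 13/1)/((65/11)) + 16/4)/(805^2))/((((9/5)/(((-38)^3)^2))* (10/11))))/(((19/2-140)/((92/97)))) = -53504973425024/417284287875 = -128.22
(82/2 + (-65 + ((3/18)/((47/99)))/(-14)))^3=-13867.38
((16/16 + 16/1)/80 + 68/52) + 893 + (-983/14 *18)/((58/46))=-107.85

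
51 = 51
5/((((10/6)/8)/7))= 168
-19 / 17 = -1.12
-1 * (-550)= 550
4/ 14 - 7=-47/ 7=-6.71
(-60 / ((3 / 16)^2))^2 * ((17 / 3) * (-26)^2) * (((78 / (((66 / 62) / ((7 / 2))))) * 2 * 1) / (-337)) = -1699685702041600 / 100089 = -16981743268.91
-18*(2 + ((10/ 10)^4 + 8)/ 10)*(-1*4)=1044/ 5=208.80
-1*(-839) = 839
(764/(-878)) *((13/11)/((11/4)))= -19864/53119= -0.37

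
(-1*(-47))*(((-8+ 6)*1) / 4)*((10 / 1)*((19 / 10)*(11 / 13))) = -9823 / 26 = -377.81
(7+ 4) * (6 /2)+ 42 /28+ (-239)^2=114311 /2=57155.50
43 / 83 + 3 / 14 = 0.73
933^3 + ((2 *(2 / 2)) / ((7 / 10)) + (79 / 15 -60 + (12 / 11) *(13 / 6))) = 938051946548 / 1155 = 812166187.49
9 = 9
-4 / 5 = -0.80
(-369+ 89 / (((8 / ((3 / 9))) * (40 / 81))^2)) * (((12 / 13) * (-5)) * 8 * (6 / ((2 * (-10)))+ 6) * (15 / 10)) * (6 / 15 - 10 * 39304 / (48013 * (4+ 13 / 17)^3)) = 4563669408827537 / 121002336000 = 37715.55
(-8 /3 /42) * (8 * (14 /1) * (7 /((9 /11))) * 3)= -4928 /27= -182.52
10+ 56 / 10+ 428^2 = 915998 / 5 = 183199.60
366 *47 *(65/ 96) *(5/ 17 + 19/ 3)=31493995/ 408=77191.16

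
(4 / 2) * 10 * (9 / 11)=180 / 11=16.36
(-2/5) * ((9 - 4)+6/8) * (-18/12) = 3.45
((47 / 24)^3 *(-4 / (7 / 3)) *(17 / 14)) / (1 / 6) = -1764991 / 18816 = -93.80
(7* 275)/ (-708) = -1925/ 708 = -2.72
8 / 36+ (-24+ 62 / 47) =-9500 / 423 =-22.46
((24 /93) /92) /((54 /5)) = 5 /19251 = 0.00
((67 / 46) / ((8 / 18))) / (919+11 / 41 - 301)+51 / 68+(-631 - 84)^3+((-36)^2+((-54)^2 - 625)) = -1704874900523323 / 4664216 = -365522287.24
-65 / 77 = -0.84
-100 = -100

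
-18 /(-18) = 1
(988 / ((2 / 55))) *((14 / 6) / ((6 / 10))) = 950950 / 9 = 105661.11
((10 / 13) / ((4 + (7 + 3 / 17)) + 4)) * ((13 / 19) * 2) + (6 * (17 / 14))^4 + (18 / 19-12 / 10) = 82902145609 / 29424255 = 2817.48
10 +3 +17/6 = 95/6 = 15.83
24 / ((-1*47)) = -24 / 47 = -0.51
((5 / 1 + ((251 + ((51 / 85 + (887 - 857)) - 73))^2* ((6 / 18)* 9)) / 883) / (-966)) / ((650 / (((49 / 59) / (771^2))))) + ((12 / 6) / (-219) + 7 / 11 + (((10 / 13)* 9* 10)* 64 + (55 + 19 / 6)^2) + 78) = 440147492379327686258813 / 55765996649845267500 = 7892.76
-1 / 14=-0.07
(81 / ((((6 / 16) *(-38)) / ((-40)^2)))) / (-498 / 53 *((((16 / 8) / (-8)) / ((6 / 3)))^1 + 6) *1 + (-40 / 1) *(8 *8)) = 36633600 / 10534037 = 3.48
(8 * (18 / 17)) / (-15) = -48 / 85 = -0.56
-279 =-279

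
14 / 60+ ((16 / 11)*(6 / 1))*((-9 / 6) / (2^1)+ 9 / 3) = 6557 / 330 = 19.87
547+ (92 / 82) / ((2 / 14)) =554.85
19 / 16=1.19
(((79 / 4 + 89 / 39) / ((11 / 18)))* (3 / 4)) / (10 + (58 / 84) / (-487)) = 316351791 / 116980292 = 2.70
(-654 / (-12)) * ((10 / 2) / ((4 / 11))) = 5995 / 8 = 749.38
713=713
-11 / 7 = -1.57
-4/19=-0.21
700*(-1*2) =-1400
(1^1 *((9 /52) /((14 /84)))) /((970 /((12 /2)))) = 81 /12610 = 0.01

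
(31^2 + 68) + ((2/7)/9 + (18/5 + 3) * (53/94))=30579817/29610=1032.75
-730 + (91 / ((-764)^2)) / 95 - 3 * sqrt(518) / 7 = -40479317509 / 55451120 - 3 * sqrt(518) / 7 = -739.75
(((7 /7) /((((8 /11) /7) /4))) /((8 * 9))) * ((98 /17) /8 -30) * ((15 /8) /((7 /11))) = -1204555 /26112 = -46.13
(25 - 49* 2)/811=-73/811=-0.09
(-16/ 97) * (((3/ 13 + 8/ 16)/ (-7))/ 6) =76/ 26481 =0.00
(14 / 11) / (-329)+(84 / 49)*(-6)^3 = -1340078 / 3619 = -370.29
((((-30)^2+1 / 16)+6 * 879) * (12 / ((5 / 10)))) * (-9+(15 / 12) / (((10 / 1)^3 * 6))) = -853482643 / 640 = -1333566.63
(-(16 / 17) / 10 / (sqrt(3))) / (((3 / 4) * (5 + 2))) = -0.01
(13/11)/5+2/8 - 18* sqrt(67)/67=107/220 - 18* sqrt(67)/67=-1.71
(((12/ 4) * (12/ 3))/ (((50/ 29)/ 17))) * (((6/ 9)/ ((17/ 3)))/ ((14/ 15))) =522/ 35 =14.91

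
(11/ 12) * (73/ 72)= 803/ 864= 0.93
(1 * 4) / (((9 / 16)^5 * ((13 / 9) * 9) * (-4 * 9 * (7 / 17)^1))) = -17825792 / 48361131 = -0.37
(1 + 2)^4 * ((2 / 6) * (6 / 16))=81 / 8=10.12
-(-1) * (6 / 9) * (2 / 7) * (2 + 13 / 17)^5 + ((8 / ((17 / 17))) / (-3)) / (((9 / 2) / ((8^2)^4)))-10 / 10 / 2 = -5335943213009557 / 536705946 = -9942023.66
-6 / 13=-0.46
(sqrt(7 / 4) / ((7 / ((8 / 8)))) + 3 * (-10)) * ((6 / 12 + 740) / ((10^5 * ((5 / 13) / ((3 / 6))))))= -0.29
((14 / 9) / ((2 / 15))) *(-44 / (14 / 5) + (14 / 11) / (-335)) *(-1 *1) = 405448 / 2211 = 183.38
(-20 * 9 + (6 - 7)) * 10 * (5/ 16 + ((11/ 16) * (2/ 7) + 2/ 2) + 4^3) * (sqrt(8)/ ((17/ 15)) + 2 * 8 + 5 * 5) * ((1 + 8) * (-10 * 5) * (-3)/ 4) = -183761584875/ 112 - 67229848125 * sqrt(2)/ 952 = -1740599616.02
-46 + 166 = 120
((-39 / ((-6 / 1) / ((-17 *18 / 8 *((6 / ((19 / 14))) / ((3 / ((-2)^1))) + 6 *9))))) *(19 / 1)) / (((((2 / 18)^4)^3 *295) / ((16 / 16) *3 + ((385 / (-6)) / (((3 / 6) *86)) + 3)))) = -21123948045692214333 / 20296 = -1040793656173246.67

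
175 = 175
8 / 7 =1.14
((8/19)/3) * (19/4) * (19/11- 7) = -116/33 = -3.52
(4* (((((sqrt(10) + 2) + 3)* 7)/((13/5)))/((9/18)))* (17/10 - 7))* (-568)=842912* sqrt(10)/13 + 4214560/13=529237.06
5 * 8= 40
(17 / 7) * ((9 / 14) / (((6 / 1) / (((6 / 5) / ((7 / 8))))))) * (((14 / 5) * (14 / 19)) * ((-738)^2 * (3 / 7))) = 3999865536 / 23275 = 171852.44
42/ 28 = 3/ 2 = 1.50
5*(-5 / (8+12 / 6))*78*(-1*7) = 1365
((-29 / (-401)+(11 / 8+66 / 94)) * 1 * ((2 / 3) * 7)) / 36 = 0.28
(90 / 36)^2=25 / 4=6.25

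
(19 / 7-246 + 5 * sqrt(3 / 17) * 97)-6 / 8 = -6833 / 28 + 485 * sqrt(51) / 17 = -40.29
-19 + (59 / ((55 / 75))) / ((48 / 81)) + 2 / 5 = 103107 / 880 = 117.17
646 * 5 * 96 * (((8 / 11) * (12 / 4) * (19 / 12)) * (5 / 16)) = 3682200 / 11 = 334745.45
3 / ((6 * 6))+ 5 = 61 / 12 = 5.08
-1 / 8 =-0.12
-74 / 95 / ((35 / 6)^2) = -2664 / 116375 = -0.02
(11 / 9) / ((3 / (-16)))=-6.52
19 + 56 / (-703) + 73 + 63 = 108909 / 703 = 154.92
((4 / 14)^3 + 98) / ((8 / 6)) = 50433 / 686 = 73.52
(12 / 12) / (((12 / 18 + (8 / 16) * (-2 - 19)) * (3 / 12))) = -24 / 59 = -0.41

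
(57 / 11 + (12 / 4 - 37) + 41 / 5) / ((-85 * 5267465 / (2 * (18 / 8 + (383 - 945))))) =-181359 / 3517914125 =-0.00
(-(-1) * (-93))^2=8649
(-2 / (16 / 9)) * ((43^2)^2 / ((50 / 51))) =-3923074.15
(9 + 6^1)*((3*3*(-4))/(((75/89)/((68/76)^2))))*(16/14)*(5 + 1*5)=-14815296/2527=-5862.80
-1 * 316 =-316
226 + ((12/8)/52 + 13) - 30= 21739/104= 209.03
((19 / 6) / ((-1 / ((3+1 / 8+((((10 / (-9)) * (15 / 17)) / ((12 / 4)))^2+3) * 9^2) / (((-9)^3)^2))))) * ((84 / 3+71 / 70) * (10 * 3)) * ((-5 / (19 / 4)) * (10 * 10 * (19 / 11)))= 105233810875 / 438005799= 240.26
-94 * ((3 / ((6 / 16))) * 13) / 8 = -1222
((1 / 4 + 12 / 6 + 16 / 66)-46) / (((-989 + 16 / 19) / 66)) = 109117 / 37550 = 2.91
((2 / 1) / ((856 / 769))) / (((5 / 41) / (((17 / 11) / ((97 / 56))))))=7503902 / 570845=13.15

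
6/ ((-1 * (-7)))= 6/ 7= 0.86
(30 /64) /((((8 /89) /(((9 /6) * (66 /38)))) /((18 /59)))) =1189485 /286976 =4.14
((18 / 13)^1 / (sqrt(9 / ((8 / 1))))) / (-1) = -12*sqrt(2) / 13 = -1.31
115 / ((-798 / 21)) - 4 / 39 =-4637 / 1482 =-3.13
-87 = -87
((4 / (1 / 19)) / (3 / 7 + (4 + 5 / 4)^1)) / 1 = 2128 / 159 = 13.38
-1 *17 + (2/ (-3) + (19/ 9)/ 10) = -1571/ 90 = -17.46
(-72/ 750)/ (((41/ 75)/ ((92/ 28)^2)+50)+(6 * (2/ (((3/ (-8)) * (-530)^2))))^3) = -52762261667584500/ 27508174744475381831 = -0.00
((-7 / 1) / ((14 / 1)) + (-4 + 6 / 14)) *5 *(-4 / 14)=5.82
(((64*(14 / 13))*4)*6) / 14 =1536 / 13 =118.15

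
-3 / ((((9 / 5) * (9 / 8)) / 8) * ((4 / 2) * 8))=-20 / 27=-0.74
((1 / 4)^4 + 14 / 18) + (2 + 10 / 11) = 3.69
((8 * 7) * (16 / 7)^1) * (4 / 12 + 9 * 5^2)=86528 / 3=28842.67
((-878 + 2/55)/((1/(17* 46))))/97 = -37761216/5335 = -7078.02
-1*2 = -2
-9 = -9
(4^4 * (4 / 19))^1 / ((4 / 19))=256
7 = 7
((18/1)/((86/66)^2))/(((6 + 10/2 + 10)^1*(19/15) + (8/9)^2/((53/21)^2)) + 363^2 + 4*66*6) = 1238895405/15586944284641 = 0.00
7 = 7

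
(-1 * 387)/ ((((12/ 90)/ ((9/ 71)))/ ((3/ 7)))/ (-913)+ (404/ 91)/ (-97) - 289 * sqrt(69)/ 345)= -918971205169513534038/ 2372581886752384892747+ 15886396550701240805241 * sqrt(69)/ 2372581886752384892747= 55.23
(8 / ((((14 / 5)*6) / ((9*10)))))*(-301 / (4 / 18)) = -58050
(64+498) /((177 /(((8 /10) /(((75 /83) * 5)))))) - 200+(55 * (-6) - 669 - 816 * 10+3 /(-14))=-43482637199 /4646250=-9358.65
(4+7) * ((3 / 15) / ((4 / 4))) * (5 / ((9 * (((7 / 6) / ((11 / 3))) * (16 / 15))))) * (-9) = -1815 / 56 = -32.41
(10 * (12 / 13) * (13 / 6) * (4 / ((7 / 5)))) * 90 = 36000 / 7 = 5142.86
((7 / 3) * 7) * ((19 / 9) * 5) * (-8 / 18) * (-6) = 37240 / 81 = 459.75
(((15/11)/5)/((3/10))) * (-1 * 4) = -40/11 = -3.64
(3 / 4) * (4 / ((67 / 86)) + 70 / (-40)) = 2721 / 1072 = 2.54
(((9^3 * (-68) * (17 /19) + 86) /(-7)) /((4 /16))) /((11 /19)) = 3364360 /77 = 43692.99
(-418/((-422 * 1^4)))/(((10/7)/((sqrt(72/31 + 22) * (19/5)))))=27797 * sqrt(23374)/327050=12.99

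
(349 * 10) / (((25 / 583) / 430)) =34996324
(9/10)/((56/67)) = 603/560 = 1.08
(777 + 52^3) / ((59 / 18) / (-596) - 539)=-1516778280 / 5782451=-262.31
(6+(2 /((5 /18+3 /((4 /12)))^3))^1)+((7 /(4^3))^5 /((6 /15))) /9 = 540324409851246949 /90016430702985216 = 6.00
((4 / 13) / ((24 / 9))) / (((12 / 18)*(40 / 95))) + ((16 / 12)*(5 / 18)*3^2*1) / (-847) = 430351 / 1057056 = 0.41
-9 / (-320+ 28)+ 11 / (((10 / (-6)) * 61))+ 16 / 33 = 1197557 / 2938980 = 0.41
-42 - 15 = -57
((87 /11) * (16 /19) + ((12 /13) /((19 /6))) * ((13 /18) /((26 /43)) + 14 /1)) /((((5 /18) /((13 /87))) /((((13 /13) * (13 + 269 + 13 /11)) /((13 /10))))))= 1126259400 /866723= 1299.45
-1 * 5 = -5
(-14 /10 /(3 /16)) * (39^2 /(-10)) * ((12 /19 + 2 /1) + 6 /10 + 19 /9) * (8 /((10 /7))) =1210483456 /35625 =33978.48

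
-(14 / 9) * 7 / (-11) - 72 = -7030 / 99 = -71.01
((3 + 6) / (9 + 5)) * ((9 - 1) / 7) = 36 / 49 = 0.73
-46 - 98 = -144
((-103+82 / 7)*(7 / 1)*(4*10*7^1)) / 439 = -178920 / 439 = -407.56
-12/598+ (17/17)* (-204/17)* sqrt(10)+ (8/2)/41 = 950/12259-12* sqrt(10) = -37.87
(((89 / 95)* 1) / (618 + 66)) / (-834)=-89 / 54193320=-0.00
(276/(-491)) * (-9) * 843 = 4264.79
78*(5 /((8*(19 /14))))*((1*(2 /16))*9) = 12285 /304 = 40.41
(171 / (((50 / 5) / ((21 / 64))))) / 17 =3591 / 10880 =0.33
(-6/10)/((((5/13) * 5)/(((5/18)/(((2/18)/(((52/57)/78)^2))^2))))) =-104/791700075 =-0.00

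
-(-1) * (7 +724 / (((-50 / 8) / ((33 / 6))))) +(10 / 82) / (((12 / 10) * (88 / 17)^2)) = -630.12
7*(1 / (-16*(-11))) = 7 / 176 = 0.04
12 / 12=1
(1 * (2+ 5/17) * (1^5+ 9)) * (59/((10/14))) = 1894.94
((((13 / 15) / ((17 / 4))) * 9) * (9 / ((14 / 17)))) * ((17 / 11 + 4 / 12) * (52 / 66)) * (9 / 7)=1131624 / 29645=38.17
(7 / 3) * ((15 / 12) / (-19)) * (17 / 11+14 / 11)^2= -33635 / 27588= -1.22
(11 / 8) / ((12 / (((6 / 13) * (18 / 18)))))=11 / 208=0.05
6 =6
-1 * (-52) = 52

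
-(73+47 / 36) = -2675 / 36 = -74.31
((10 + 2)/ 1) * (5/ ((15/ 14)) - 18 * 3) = -592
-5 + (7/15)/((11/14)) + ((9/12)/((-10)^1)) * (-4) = -271/66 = -4.11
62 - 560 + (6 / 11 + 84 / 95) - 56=-577436 / 1045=-552.57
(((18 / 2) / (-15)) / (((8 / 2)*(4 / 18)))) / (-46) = 27 / 1840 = 0.01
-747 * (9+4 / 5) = -36603 / 5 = -7320.60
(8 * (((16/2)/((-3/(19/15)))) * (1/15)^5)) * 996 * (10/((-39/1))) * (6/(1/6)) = 3229696/9871875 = 0.33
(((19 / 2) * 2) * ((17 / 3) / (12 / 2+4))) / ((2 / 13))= 4199 / 60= 69.98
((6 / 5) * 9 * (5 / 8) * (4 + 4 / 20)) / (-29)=-567 / 580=-0.98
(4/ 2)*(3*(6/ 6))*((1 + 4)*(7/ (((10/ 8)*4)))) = 42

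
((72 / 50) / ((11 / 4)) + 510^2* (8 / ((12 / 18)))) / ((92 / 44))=858330144 / 575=1492748.08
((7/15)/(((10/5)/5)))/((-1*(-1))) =7/6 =1.17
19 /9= 2.11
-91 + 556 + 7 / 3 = 1402 / 3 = 467.33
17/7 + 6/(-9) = 1.76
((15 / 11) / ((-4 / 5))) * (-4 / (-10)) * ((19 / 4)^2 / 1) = -5415 / 352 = -15.38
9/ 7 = 1.29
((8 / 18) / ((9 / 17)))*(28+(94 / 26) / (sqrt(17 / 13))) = 188*sqrt(221) / 1053+1904 / 81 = 26.16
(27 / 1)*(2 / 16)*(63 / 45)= 189 / 40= 4.72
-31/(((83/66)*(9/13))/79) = -700414/249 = -2812.91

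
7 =7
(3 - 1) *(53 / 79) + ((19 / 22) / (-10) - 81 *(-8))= 11284059 / 17380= 649.26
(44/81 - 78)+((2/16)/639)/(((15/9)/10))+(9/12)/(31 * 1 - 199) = -99785935/1288224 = -77.46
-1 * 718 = -718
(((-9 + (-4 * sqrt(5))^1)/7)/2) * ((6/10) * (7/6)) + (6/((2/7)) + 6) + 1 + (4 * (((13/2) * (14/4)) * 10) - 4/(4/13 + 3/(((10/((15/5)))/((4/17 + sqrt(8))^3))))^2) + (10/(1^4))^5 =-sqrt(5)/5 + 25805554656740427040875 * sqrt(2)/6596004835290562789702801 + 6657844929002126846801817042713/65960048352905627897028010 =100937.10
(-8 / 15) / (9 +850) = -8 / 12885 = -0.00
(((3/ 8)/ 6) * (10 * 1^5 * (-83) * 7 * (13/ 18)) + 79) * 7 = -184723/ 144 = -1282.80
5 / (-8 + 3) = -1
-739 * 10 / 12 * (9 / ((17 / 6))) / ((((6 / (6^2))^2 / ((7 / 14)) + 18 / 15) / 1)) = -2992950 / 1921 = -1558.02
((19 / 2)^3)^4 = 2213314919066161 / 4096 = 540360087662.64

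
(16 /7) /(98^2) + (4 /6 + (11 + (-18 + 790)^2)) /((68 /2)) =30050697917 /1714314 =17529.28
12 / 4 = 3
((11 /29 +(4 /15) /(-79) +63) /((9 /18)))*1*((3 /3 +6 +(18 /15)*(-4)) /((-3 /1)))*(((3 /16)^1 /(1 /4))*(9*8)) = -287484648 /57275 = -5019.37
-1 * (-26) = 26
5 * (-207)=-1035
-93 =-93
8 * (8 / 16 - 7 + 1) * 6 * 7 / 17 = -1848 / 17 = -108.71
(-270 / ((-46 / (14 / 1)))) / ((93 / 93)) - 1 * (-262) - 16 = 7548 / 23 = 328.17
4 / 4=1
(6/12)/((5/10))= 1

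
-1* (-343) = 343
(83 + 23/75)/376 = 781/3525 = 0.22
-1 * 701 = -701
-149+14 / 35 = -743 / 5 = -148.60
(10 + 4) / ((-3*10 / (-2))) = 14 / 15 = 0.93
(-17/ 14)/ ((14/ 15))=-255/ 196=-1.30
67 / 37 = 1.81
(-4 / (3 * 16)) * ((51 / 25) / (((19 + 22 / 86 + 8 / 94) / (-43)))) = 1477351 / 3908800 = 0.38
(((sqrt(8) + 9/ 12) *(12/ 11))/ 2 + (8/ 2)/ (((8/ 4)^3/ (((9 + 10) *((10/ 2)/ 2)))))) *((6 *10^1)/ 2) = 360 *sqrt(2)/ 11 + 15945/ 22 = 771.06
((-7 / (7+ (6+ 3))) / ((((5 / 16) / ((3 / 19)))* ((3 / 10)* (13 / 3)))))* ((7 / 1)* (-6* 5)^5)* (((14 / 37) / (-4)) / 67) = -25004700000 / 612313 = -40836.47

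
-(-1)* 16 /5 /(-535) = -16 /2675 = -0.01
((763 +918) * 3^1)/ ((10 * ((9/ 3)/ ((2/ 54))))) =1681/ 270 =6.23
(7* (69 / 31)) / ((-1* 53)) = -483 / 1643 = -0.29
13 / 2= 6.50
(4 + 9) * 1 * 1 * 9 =117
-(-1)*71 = 71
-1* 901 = -901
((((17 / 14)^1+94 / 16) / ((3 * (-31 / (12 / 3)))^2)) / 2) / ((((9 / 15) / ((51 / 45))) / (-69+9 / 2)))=-290207 / 363258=-0.80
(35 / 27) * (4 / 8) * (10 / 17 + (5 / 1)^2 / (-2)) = -525 / 68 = -7.72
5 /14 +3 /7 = 0.79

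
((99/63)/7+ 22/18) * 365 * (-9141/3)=-709554890/441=-1608968.00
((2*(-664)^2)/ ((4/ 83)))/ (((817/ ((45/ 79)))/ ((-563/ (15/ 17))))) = -525367044192/ 64543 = -8139798.96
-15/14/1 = -15/14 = -1.07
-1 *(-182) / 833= 26 / 119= 0.22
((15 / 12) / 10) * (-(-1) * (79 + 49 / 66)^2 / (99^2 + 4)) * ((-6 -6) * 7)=-193894183 / 28473720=-6.81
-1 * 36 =-36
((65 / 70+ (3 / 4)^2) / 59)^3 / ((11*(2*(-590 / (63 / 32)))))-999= -17104178568067783407 / 17121299867893760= -999.00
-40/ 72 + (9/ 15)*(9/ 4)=143/ 180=0.79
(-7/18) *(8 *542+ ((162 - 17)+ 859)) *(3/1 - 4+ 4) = -6230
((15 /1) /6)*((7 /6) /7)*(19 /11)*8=190 /33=5.76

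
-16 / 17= -0.94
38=38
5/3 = 1.67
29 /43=0.67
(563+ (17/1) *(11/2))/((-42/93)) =-40703/28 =-1453.68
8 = 8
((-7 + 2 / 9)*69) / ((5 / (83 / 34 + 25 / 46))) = -279.16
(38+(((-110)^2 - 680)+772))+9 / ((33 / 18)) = 134584 / 11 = 12234.91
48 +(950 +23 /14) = 13995 /14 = 999.64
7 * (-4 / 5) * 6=-168 / 5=-33.60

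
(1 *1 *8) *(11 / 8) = 11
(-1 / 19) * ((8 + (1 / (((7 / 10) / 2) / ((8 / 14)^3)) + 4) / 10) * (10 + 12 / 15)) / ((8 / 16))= -10960056 / 1140475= -9.61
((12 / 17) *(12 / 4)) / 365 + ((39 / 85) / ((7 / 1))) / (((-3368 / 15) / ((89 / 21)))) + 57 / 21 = 2784166757 / 1024023560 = 2.72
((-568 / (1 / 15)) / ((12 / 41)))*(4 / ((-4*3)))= 29110 / 3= 9703.33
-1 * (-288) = 288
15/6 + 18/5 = 61/10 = 6.10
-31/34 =-0.91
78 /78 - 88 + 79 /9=-704 /9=-78.22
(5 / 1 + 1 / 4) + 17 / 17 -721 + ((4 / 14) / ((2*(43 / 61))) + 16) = -841051 / 1204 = -698.55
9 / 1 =9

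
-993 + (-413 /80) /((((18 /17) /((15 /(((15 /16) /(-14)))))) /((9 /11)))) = -99.42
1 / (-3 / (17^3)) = -4913 / 3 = -1637.67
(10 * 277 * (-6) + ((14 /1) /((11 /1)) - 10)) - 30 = -183246 /11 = -16658.73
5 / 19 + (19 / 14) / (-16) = 759 / 4256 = 0.18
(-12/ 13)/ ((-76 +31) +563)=-6/ 3367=-0.00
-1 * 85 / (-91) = 85 / 91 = 0.93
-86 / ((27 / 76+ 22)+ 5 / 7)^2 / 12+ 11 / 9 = 546212257 / 451879587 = 1.21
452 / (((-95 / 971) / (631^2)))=-174749677612 / 95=-1839470290.65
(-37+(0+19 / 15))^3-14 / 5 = -154000106 / 3375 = -45629.66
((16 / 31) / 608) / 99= 1 / 116622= 0.00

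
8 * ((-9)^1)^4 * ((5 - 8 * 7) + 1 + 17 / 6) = -2475684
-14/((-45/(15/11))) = 14/33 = 0.42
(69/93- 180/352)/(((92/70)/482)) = 5305615/62744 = 84.56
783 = 783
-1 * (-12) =12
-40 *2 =-80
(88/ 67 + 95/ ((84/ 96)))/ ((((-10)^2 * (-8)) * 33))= -3221/ 773850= -0.00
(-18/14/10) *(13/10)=-117/700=-0.17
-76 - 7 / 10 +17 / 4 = -1449 / 20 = -72.45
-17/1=-17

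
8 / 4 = 2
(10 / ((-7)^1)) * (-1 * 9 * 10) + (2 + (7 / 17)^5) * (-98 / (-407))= 522053192506 / 4045172593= 129.06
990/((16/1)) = 495/8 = 61.88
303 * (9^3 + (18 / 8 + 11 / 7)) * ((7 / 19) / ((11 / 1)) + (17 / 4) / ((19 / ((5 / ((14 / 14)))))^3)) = 208172416131 / 8450288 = 24634.95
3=3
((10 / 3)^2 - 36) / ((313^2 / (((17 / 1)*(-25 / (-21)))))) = -13600 / 2645163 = -0.01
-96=-96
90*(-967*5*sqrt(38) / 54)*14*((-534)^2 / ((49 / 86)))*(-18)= 7114242981600*sqrt(38) / 7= 6265019865185.54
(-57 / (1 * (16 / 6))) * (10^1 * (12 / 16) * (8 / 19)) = -135 / 2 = -67.50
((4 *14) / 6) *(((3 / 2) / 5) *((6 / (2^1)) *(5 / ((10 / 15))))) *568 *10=357840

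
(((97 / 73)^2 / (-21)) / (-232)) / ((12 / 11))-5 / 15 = -103748053 / 311554656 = -0.33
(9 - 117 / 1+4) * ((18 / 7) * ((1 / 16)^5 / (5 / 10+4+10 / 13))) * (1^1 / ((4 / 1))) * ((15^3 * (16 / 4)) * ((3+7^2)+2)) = -138601125 / 15712256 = -8.82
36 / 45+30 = 154 / 5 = 30.80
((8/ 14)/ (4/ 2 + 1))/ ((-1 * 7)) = -4/ 147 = -0.03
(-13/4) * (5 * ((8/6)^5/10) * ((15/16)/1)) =-520/81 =-6.42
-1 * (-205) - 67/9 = 1778/9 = 197.56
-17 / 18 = -0.94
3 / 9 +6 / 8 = 13 / 12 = 1.08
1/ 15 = 0.07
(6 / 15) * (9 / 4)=0.90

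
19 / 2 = 9.50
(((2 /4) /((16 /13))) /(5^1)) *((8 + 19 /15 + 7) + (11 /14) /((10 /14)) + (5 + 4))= 10283 /4800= 2.14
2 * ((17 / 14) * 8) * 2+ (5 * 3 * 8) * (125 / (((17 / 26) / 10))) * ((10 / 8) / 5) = 6829624 / 119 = 57391.80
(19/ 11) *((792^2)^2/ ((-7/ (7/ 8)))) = -84951618048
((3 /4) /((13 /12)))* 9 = 81 /13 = 6.23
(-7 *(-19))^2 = 17689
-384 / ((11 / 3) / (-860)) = 990720 / 11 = 90065.45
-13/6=-2.17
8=8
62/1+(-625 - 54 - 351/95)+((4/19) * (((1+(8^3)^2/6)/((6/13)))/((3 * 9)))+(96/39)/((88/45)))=391830016/3301155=118.69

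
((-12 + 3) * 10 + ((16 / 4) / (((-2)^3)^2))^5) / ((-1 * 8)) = 94371839 / 8388608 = 11.25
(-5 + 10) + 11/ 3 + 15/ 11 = 331/ 33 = 10.03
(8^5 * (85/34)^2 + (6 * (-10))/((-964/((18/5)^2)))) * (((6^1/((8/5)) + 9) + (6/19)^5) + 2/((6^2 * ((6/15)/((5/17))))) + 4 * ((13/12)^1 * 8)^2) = 3253948542195032724/50722888015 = 64151484.06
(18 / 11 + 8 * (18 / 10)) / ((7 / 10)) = 252 / 11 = 22.91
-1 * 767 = -767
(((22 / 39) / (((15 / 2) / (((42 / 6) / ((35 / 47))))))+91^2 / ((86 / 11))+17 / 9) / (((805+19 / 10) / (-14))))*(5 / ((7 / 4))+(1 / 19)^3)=-8142632958078 / 154690032445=-52.64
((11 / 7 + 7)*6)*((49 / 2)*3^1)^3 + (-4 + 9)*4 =20420525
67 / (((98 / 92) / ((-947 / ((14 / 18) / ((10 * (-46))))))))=12083227560 / 343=35228068.69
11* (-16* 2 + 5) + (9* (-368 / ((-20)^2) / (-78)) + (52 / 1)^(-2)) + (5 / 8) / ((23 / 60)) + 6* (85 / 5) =-300485377 / 1554800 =-193.26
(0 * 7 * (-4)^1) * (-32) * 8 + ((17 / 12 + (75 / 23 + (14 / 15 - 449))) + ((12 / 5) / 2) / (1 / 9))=-198991 / 460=-432.59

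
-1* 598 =-598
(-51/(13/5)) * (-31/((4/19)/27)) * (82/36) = 18473985/104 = 177634.47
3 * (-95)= -285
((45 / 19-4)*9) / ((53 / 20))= -5580 / 1007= -5.54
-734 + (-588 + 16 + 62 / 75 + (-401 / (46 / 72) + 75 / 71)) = -236593429 / 122475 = -1931.77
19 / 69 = 0.28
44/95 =0.46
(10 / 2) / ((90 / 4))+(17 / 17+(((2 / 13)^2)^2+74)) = 75.22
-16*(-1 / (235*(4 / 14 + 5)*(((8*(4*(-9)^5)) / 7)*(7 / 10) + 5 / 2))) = -224 / 3285915277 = -0.00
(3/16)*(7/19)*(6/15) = 21/760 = 0.03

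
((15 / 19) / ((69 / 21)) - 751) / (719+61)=-164041 / 170430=-0.96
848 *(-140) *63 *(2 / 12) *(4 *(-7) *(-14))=-488651520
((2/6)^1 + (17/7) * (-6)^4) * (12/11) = 264412/77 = 3433.92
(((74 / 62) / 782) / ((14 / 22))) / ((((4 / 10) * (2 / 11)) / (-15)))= -335775 / 678776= -0.49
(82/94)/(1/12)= 492/47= 10.47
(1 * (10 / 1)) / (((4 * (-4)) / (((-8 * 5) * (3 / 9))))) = 25 / 3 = 8.33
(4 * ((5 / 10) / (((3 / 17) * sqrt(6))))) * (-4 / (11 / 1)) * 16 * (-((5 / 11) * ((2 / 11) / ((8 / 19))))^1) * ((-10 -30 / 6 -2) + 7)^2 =2584000 * sqrt(6) / 11979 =528.38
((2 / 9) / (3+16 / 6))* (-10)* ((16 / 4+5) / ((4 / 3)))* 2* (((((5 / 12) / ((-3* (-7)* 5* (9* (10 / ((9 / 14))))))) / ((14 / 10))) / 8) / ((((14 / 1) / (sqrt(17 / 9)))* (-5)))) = sqrt(17) / 15673728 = 0.00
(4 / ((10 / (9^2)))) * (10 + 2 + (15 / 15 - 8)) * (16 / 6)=432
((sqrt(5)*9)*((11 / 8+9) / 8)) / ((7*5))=747*sqrt(5) / 2240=0.75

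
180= 180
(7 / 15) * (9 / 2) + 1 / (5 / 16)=53 / 10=5.30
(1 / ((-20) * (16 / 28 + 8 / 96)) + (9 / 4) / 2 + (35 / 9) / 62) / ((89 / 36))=682153 / 1517450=0.45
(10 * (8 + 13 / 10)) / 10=93 / 10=9.30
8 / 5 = 1.60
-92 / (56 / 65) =-1495 / 14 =-106.79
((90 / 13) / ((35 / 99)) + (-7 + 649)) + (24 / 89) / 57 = 101805692 / 153881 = 661.59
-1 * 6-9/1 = -15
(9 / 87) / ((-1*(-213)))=1 / 2059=0.00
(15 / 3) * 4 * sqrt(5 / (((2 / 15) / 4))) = 100 * sqrt(6) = 244.95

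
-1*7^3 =-343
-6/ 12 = -1/ 2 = -0.50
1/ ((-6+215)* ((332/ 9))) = 0.00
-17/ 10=-1.70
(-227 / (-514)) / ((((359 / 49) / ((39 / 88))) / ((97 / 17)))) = 0.15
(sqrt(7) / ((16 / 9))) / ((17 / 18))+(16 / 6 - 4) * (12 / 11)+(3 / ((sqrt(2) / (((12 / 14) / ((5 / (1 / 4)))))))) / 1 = -16 / 11+9 * sqrt(2) / 140+81 * sqrt(7) / 136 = 0.21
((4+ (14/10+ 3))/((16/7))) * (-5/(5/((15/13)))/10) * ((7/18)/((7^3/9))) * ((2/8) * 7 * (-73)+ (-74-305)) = 18243/8320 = 2.19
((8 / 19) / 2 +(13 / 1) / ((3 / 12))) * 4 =3968 / 19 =208.84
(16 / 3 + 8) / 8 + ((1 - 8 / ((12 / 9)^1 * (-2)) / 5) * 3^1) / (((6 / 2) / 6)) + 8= 289 / 15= 19.27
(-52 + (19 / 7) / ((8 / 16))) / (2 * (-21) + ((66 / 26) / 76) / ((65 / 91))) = 1610440 / 1450743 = 1.11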